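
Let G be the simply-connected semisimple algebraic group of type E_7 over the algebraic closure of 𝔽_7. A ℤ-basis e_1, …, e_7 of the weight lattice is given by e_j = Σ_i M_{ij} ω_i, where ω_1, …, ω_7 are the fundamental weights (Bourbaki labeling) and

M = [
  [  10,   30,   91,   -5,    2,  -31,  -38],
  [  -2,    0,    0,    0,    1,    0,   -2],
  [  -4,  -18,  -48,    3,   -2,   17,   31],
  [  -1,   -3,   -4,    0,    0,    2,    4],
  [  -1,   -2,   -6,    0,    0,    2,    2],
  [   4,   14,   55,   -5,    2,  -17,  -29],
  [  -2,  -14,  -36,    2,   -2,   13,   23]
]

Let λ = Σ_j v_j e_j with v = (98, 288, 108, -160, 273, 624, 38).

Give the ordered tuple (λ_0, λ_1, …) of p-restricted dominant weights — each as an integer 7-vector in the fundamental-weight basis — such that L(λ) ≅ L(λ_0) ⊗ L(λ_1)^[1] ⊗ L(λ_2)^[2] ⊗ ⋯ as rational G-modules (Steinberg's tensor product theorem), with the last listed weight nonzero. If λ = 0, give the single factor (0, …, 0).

Change of basis e → ω: c = M·v where v = (98, 288, 108, -160, 273, 624, 38):
  c_1 = 10*98 + 30*288 + 91*108 + -5*-160 + 2*273 + -31*624 + -38*38 = 6
  c_2 = -2*98 + 0*288 + 0*108 + 0*-160 + 1*273 + 0*624 + -2*38 = 1
  c_3 = -4*98 + -18*288 + -48*108 + 3*-160 + -2*273 + 17*624 + 31*38 = 0
  c_4 = -1*98 + -3*288 + -4*108 + 0*-160 + 0*273 + 2*624 + 4*38 = 6
  c_5 = -1*98 + -2*288 + -6*108 + 0*-160 + 0*273 + 2*624 + 2*38 = 2
  c_6 = 4*98 + 14*288 + 55*108 + -5*-160 + 2*273 + -17*624 + -29*38 = 0
  c_7 = -2*98 + -14*288 + -36*108 + 2*-160 + -2*273 + 13*624 + 23*38 = 4
Expand coordinatewise in base 7:
  c_1 = 6 = 6·7^0
  c_2 = 1 = 1·7^0
  c_3 = 0
  c_4 = 6 = 6·7^0
  c_5 = 2 = 2·7^0
  c_6 = 0
  c_7 = 4 = 4·7^0
p-restricted factor λ_0 = (6, 1, 0, 6, 2, 0, 4)

((6, 1, 0, 6, 2, 0, 4),)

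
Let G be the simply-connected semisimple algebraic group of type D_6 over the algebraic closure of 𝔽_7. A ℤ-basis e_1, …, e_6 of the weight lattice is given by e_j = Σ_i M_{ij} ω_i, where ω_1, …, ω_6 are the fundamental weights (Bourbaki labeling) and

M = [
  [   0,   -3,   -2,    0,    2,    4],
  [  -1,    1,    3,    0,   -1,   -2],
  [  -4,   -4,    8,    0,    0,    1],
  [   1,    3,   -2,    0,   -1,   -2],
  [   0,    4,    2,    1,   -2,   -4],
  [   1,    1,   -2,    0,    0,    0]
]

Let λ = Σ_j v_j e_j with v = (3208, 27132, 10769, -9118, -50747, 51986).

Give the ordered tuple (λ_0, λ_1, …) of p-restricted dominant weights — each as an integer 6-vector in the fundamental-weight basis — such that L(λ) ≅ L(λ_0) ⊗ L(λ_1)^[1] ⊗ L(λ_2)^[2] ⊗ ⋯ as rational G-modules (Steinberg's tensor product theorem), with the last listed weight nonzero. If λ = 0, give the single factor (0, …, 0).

((2, 3, 6, 6, 1, 3), (5, 2, 2, 5, 6, 4), (1, 5, 6, 4, 1, 4), (3, 1, 6, 0, 0, 4), (1, 1, 6, 4, 6, 3))

Compute c_i = Σ_j M_{ij} v_j with v = (3208, 27132, 10769, -9118, -50747, 51986):
  c_1 = 0*3208 + -3*27132 + -2*10769 + 0*-9118 + 2*-50747 + 4*51986 = 3516
  c_2 = -1*3208 + 1*27132 + 3*10769 + 0*-9118 + -1*-50747 + -2*51986 = 3006
  c_3 = -4*3208 + -4*27132 + 8*10769 + 0*-9118 + 0*-50747 + 1*51986 = 16778
  c_4 = 1*3208 + 3*27132 + -2*10769 + 0*-9118 + -1*-50747 + -2*51986 = 9841
  c_5 = 0*3208 + 4*27132 + 2*10769 + 1*-9118 + -2*-50747 + -4*51986 = 14498
  c_6 = 1*3208 + 1*27132 + -2*10769 + 0*-9118 + 0*-50747 + 0*51986 = 8802
p = 7; digits c_i = Σ_j d_{ij}·7^j, 0 ≤ d_{ij} < 7:
  c_1 = 3516 = 2·7^0 + 5·7^1 + 1·7^2 + 3·7^3 + 1·7^4
  c_2 = 3006 = 3·7^0 + 2·7^1 + 5·7^2 + 1·7^3 + 1·7^4
  c_3 = 16778 = 6·7^0 + 2·7^1 + 6·7^2 + 6·7^3 + 6·7^4
  c_4 = 9841 = 6·7^0 + 5·7^1 + 4·7^2 + 0·7^3 + 4·7^4
  c_5 = 14498 = 1·7^0 + 6·7^1 + 1·7^2 + 0·7^3 + 6·7^4
  c_6 = 8802 = 3·7^0 + 4·7^1 + 4·7^2 + 4·7^3 + 3·7^4
λ_0 = (2, 3, 6, 6, 1, 3)
λ_1 = (5, 2, 2, 5, 6, 4)
λ_2 = (1, 5, 6, 4, 1, 4)
λ_3 = (3, 1, 6, 0, 0, 4)
λ_4 = (1, 1, 6, 4, 6, 3)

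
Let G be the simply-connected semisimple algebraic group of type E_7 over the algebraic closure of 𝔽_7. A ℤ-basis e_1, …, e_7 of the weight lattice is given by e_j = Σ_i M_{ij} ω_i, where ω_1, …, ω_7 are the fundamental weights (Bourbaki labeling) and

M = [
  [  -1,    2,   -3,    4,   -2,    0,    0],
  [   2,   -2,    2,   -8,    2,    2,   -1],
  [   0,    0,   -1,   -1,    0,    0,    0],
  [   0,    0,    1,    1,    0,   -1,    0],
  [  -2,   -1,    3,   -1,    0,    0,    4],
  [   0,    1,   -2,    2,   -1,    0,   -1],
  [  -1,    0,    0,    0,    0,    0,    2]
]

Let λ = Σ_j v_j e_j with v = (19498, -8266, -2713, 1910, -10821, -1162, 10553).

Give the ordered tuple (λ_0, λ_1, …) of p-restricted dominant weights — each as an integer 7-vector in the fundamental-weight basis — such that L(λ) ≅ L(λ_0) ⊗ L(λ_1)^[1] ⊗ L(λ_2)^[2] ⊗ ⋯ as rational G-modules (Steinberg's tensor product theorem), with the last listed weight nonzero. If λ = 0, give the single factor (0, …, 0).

((5, 2, 5, 2, 5, 2, 5), (2, 1, 2, 2, 1, 3, 5), (0, 6, 2, 0, 1, 4, 4), (4, 0, 2, 1, 4, 3, 4))

Change of basis e → ω: c = M·v where v = (19498, -8266, -2713, 1910, -10821, -1162, 10553):
  c_1 = -1*19498 + 2*-8266 + -3*-2713 + 4*1910 + -2*-10821 + 0*-1162 + 0*10553 = 1391
  c_2 = 2*19498 + -2*-8266 + 2*-2713 + -8*1910 + 2*-10821 + 2*-1162 + -1*10553 = 303
  c_3 = 0*19498 + 0*-8266 + -1*-2713 + -1*1910 + 0*-10821 + 0*-1162 + 0*10553 = 803
  c_4 = 0*19498 + 0*-8266 + 1*-2713 + 1*1910 + 0*-10821 + -1*-1162 + 0*10553 = 359
  c_5 = -2*19498 + -1*-8266 + 3*-2713 + -1*1910 + 0*-10821 + 0*-1162 + 4*10553 = 1433
  c_6 = 0*19498 + 1*-8266 + -2*-2713 + 2*1910 + -1*-10821 + 0*-1162 + -1*10553 = 1248
  c_7 = -1*19498 + 0*-8266 + 0*-2713 + 0*1910 + 0*-10821 + 0*-1162 + 2*10553 = 1608
Expand coordinatewise in base 7:
  c_1 = 1391 = 5·7^0 + 2·7^1 + 0·7^2 + 4·7^3
  c_2 = 303 = 2·7^0 + 1·7^1 + 6·7^2
  c_3 = 803 = 5·7^0 + 2·7^1 + 2·7^2 + 2·7^3
  c_4 = 359 = 2·7^0 + 2·7^1 + 0·7^2 + 1·7^3
  c_5 = 1433 = 5·7^0 + 1·7^1 + 1·7^2 + 4·7^3
  c_6 = 1248 = 2·7^0 + 3·7^1 + 4·7^2 + 3·7^3
  c_7 = 1608 = 5·7^0 + 5·7^1 + 4·7^2 + 4·7^3
p-restricted factor λ_0 = (5, 2, 5, 2, 5, 2, 5)
p-restricted factor λ_1 = (2, 1, 2, 2, 1, 3, 5)
p-restricted factor λ_2 = (0, 6, 2, 0, 1, 4, 4)
p-restricted factor λ_3 = (4, 0, 2, 1, 4, 3, 4)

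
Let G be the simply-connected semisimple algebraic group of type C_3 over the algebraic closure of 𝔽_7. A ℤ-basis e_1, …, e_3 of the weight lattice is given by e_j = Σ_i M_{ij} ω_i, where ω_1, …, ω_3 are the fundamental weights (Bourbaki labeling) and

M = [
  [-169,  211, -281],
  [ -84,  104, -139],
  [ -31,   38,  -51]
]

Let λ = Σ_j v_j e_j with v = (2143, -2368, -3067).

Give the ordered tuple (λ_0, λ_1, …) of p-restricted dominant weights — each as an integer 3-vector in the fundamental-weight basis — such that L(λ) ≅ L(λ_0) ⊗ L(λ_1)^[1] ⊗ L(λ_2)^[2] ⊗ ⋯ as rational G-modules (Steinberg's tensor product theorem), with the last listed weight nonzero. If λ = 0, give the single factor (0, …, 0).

((5, 1, 0), (1, 4, 0))

Change of basis e → ω: c = M·v where v = (2143, -2368, -3067):
  c_1 = (-169)·(2143) + (211)·(-2368) + (-281)·(-3067) = 12
  c_2 = (-84)·(2143) + (104)·(-2368) + (-139)·(-3067) = 29
  c_3 = (-31)·(2143) + (38)·(-2368) + (-51)·(-3067) = 0
Expand coordinatewise in base 7:
  c_1 = 12 = 5·7^0 + 1·7^1
  c_2 = 29 = 1·7^0 + 4·7^1
  c_3 = 0
p-restricted factor λ_0 = (5, 1, 0)
p-restricted factor λ_1 = (1, 4, 0)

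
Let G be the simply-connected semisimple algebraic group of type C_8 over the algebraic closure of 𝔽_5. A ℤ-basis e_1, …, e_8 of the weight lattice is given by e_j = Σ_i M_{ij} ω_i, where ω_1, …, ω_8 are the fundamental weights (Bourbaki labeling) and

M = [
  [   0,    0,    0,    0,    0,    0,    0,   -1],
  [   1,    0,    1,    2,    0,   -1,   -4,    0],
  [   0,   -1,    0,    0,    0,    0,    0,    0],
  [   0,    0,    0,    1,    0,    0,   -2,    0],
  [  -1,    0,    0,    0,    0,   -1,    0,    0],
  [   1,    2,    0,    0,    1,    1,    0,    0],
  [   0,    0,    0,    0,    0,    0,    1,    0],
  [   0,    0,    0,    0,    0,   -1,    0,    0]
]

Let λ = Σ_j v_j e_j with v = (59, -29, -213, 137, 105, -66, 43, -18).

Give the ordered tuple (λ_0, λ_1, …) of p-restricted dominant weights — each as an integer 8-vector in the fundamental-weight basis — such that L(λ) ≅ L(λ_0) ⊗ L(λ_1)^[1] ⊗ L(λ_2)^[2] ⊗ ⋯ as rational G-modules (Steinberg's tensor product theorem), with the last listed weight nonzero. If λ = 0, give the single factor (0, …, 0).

((3, 4, 4, 1, 2, 0, 3, 1), (3, 2, 0, 0, 1, 3, 3, 3), (0, 0, 1, 2, 0, 1, 1, 2))

Change of basis e → ω: c = M·v where v = (59, -29, -213, 137, 105, -66, 43, -18):
  c_1 = 0*59 + 0*-29 + 0*-213 + 0*137 + 0*105 + 0*-66 + 0*43 + -1*-18 = 18
  c_2 = 1*59 + 0*-29 + 1*-213 + 2*137 + 0*105 + -1*-66 + -4*43 + 0*-18 = 14
  c_3 = 0*59 + -1*-29 + 0*-213 + 0*137 + 0*105 + 0*-66 + 0*43 + 0*-18 = 29
  c_4 = 0*59 + 0*-29 + 0*-213 + 1*137 + 0*105 + 0*-66 + -2*43 + 0*-18 = 51
  c_5 = -1*59 + 0*-29 + 0*-213 + 0*137 + 0*105 + -1*-66 + 0*43 + 0*-18 = 7
  c_6 = 1*59 + 2*-29 + 0*-213 + 0*137 + 1*105 + 1*-66 + 0*43 + 0*-18 = 40
  c_7 = 0*59 + 0*-29 + 0*-213 + 0*137 + 0*105 + 0*-66 + 1*43 + 0*-18 = 43
  c_8 = 0*59 + 0*-29 + 0*-213 + 0*137 + 0*105 + -1*-66 + 0*43 + 0*-18 = 66
Base-5 expansion of each c_i:
  c_1 = 18 = 3·5^0 + 3·5^1
  c_2 = 14 = 4·5^0 + 2·5^1
  c_3 = 29 = 4·5^0 + 0·5^1 + 1·5^2
  c_4 = 51 = 1·5^0 + 0·5^1 + 2·5^2
  c_5 = 7 = 2·5^0 + 1·5^1
  c_6 = 40 = 0·5^0 + 3·5^1 + 1·5^2
  c_7 = 43 = 3·5^0 + 3·5^1 + 1·5^2
  c_8 = 66 = 1·5^0 + 3·5^1 + 2·5^2
Factor λ_0 = (3, 4, 4, 1, 2, 0, 3, 1)
Factor λ_1 = (3, 2, 0, 0, 1, 3, 3, 3)
Factor λ_2 = (0, 0, 1, 2, 0, 1, 1, 2)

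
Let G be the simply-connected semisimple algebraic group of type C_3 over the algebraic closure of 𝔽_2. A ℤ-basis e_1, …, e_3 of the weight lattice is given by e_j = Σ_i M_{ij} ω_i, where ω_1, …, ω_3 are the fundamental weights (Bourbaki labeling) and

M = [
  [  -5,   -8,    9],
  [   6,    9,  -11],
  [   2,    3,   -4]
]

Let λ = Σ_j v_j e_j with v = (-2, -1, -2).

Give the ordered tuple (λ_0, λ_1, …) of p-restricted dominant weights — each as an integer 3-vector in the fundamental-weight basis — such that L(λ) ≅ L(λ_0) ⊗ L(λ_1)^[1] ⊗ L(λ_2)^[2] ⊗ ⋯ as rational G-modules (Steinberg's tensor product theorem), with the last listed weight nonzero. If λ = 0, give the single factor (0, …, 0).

ω-coordinates c = M·v, v = (-2, -1, -2):
  c_1 = (-5)·(-2) + (-8)·(-1) + (9)·(-2) = 0
  c_2 = (6)·(-2) + (9)·(-1) + (-11)·(-2) = 1
  c_3 = (2)·(-2) + (3)·(-1) + (-4)·(-2) = 1
Writing each c_i in base p = 2:
  c_1 = 0
  c_2 = 1 = 1·2^0
  c_3 = 1 = 1·2^0
p-restricted factor λ_0 = (0, 1, 1)

((0, 1, 1),)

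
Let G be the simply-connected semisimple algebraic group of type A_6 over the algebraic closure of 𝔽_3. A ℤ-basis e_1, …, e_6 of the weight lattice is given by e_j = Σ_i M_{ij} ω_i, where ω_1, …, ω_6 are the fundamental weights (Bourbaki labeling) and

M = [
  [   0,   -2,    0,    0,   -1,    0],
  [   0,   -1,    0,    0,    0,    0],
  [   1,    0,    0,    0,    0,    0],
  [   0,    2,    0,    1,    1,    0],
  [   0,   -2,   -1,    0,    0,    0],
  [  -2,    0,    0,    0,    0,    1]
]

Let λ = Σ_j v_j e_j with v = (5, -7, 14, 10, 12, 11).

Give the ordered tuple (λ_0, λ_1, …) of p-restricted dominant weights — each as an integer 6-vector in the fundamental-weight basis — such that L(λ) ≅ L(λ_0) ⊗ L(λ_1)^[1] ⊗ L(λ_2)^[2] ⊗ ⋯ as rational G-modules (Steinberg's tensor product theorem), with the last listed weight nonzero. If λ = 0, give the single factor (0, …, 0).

((2, 1, 2, 2, 0, 1), (0, 2, 1, 2, 0, 0))

ω-coordinates c = M·v, v = (5, -7, 14, 10, 12, 11):
  c_1 = 0·5 + (-2)·(-7) + 0·14 + 0·10 + (-1)·(12) + 0·11 = 2
  c_2 = 0·5 + (-1)·(-7) + 0·14 + 0·10 + 0·12 + 0·11 = 7
  c_3 = 1·5 + (0)·(-7) + 0·14 + 0·10 + 0·12 + 0·11 = 5
  c_4 = 0·5 + (2)·(-7) + 0·14 + 1·10 + 1·12 + 0·11 = 8
  c_5 = 0·5 + (-2)·(-7) + (-1)·(14) + 0·10 + 0·12 + 0·11 = 0
  c_6 = (-2)·(5) + (0)·(-7) + 0·14 + 0·10 + 0·12 + 1·11 = 1
p = 3; digits c_i = Σ_j d_{ij}·3^j, 0 ≤ d_{ij} < 3:
  c_1 = 2 = 2·3^0
  c_2 = 7 = 1·3^0 + 2·3^1
  c_3 = 5 = 2·3^0 + 1·3^1
  c_4 = 8 = 2·3^0 + 2·3^1
  c_5 = 0
  c_6 = 1 = 1·3^0
Factor λ_0 = (2, 1, 2, 2, 0, 1)
Factor λ_1 = (0, 2, 1, 2, 0, 0)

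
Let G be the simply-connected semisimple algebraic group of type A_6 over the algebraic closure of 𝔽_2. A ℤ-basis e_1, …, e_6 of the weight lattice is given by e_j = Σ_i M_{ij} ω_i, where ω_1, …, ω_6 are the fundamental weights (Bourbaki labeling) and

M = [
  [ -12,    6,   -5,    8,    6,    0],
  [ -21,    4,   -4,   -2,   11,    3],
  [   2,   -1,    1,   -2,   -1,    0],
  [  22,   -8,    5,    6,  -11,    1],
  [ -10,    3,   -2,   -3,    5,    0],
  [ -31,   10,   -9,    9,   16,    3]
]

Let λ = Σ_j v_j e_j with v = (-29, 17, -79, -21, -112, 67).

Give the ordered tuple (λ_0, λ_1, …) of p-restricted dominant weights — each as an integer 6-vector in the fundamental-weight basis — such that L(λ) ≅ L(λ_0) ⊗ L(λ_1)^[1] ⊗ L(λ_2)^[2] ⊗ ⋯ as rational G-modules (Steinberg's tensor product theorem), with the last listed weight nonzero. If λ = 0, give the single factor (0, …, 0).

((1, 0, 0, 0, 0, 0), (0, 0, 0, 0, 1, 0), (1, 1, 0, 1, 0, 0))

Compute c_i = Σ_j M_{ij} v_j with v = (-29, 17, -79, -21, -112, 67):
  c_1 = -12*-29 + 6*17 + -5*-79 + 8*-21 + 6*-112 + 0*67 = 5
  c_2 = -21*-29 + 4*17 + -4*-79 + -2*-21 + 11*-112 + 3*67 = 4
  c_3 = 2*-29 + -1*17 + 1*-79 + -2*-21 + -1*-112 + 0*67 = 0
  c_4 = 22*-29 + -8*17 + 5*-79 + 6*-21 + -11*-112 + 1*67 = 4
  c_5 = -10*-29 + 3*17 + -2*-79 + -3*-21 + 5*-112 + 0*67 = 2
  c_6 = -31*-29 + 10*17 + -9*-79 + 9*-21 + 16*-112 + 3*67 = 0
Expand coordinatewise in base 2:
  c_1 = 5 = 1·2^0 + 0·2^1 + 1·2^2
  c_2 = 4 = 0·2^0 + 0·2^1 + 1·2^2
  c_3 = 0
  c_4 = 4 = 0·2^0 + 0·2^1 + 1·2^2
  c_5 = 2 = 0·2^0 + 1·2^1
  c_6 = 0
p-restricted factor λ_0 = (1, 0, 0, 0, 0, 0)
p-restricted factor λ_1 = (0, 0, 0, 0, 1, 0)
p-restricted factor λ_2 = (1, 1, 0, 1, 0, 0)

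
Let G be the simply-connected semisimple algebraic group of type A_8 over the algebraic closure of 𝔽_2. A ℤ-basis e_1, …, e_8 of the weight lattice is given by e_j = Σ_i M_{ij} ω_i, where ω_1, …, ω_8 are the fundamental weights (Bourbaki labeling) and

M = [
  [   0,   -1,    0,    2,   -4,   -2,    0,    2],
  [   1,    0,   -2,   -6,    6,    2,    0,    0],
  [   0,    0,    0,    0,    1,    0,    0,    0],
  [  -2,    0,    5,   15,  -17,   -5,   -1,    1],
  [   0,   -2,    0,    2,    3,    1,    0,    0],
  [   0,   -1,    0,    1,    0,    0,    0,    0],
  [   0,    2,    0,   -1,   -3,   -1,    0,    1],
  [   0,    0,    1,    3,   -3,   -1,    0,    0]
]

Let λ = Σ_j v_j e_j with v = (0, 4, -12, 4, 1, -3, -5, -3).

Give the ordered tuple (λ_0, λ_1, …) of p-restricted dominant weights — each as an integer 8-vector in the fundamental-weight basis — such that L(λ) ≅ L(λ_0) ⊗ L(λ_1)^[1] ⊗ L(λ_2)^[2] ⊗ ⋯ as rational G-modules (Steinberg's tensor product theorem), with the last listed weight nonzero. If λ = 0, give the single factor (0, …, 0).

In the fundamental-weight basis, λ has coordinates c = M·v (v = (0, 4, -12, 4, 1, -3, -5, -3)):
  c_1 = (0)·(0) + (-1)·(4) + (0)·(-12) + (2)·(4) + (-4)·(1) + (-2)·(-3) + (0)·(-5) + (2)·(-3) = 0
  c_2 = (1)·(0) + (0)·(4) + (-2)·(-12) + (-6)·(4) + (6)·(1) + (2)·(-3) + (0)·(-5) + (0)·(-3) = 0
  c_3 = (0)·(0) + (0)·(4) + (0)·(-12) + (0)·(4) + (1)·(1) + (0)·(-3) + (0)·(-5) + (0)·(-3) = 1
  c_4 = (-2)·(0) + (0)·(4) + (5)·(-12) + (15)·(4) + (-17)·(1) + (-5)·(-3) + (-1)·(-5) + (1)·(-3) = 0
  c_5 = (0)·(0) + (-2)·(4) + (0)·(-12) + (2)·(4) + (3)·(1) + (1)·(-3) + (0)·(-5) + (0)·(-3) = 0
  c_6 = (0)·(0) + (-1)·(4) + (0)·(-12) + (1)·(4) + (0)·(1) + (0)·(-3) + (0)·(-5) + (0)·(-3) = 0
  c_7 = (0)·(0) + (2)·(4) + (0)·(-12) + (-1)·(4) + (-3)·(1) + (-1)·(-3) + (0)·(-5) + (1)·(-3) = 1
  c_8 = (0)·(0) + (0)·(4) + (1)·(-12) + (3)·(4) + (-3)·(1) + (-1)·(-3) + (0)·(-5) + (0)·(-3) = 0
Base-2 expansion of each c_i:
  c_1 = 0
  c_2 = 0
  c_3 = 1 = 1·2^0
  c_4 = 0
  c_5 = 0
  c_6 = 0
  c_7 = 1 = 1·2^0
  c_8 = 0
Factor λ_0 = (0, 0, 1, 0, 0, 0, 1, 0)

((0, 0, 1, 0, 0, 0, 1, 0),)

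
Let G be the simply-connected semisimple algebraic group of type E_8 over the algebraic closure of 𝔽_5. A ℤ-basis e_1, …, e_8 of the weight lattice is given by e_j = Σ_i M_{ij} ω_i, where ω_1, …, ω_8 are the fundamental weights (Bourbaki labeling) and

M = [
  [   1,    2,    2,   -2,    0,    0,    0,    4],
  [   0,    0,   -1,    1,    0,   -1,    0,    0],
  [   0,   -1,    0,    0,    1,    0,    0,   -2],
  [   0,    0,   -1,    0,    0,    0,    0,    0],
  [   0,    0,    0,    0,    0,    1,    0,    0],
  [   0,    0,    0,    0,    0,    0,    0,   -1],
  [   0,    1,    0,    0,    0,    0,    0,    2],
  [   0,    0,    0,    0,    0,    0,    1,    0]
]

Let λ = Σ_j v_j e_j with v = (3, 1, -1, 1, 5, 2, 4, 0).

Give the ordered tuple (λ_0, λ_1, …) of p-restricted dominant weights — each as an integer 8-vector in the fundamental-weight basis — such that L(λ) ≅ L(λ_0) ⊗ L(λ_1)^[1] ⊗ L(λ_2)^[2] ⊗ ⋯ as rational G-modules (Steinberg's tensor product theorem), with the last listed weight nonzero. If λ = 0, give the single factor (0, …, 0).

((1, 0, 4, 1, 2, 0, 1, 4),)

Converting to the ω-basis (c_i = row i of M dotted with v = (3, 1, -1, 1, 5, 2, 4, 0)):
  c_1 = 1*3 + 2*1 + 2*-1 + -2*1 + 0*5 + 0*2 + 0*4 + 4*0 = 1
  c_2 = 0*3 + 0*1 + -1*-1 + 1*1 + 0*5 + -1*2 + 0*4 + 0*0 = 0
  c_3 = 0*3 + -1*1 + 0*-1 + 0*1 + 1*5 + 0*2 + 0*4 + -2*0 = 4
  c_4 = 0*3 + 0*1 + -1*-1 + 0*1 + 0*5 + 0*2 + 0*4 + 0*0 = 1
  c_5 = 0*3 + 0*1 + 0*-1 + 0*1 + 0*5 + 1*2 + 0*4 + 0*0 = 2
  c_6 = 0*3 + 0*1 + 0*-1 + 0*1 + 0*5 + 0*2 + 0*4 + -1*0 = 0
  c_7 = 0*3 + 1*1 + 0*-1 + 0*1 + 0*5 + 0*2 + 0*4 + 2*0 = 1
  c_8 = 0*3 + 0*1 + 0*-1 + 0*1 + 0*5 + 0*2 + 1*4 + 0*0 = 4
Writing each c_i in base p = 5:
  c_1 = 1 = 1·5^0
  c_2 = 0
  c_3 = 4 = 4·5^0
  c_4 = 1 = 1·5^0
  c_5 = 2 = 2·5^0
  c_6 = 0
  c_7 = 1 = 1·5^0
  c_8 = 4 = 4·5^0
p-restricted factor λ_0 = (1, 0, 4, 1, 2, 0, 1, 4)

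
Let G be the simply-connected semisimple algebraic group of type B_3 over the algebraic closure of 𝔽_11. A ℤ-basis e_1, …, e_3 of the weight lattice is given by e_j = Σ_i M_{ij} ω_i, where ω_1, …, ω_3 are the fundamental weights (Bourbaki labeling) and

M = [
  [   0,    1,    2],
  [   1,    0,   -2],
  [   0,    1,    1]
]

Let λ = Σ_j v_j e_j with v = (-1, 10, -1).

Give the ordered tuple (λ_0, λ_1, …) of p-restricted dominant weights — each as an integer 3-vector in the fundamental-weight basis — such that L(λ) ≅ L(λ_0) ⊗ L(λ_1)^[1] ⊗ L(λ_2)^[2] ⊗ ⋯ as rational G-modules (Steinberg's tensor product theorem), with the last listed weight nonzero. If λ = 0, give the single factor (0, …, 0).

Change of basis e → ω: c = M·v where v = (-1, 10, -1):
  c_1 = 0*-1 + 1*10 + 2*-1 = 8
  c_2 = 1*-1 + 0*10 + -2*-1 = 1
  c_3 = 0*-1 + 1*10 + 1*-1 = 9
Expand coordinatewise in base 11:
  c_1 = 8 = 8·11^0
  c_2 = 1 = 1·11^0
  c_3 = 9 = 9·11^0
λ_0 = (8, 1, 9)

((8, 1, 9),)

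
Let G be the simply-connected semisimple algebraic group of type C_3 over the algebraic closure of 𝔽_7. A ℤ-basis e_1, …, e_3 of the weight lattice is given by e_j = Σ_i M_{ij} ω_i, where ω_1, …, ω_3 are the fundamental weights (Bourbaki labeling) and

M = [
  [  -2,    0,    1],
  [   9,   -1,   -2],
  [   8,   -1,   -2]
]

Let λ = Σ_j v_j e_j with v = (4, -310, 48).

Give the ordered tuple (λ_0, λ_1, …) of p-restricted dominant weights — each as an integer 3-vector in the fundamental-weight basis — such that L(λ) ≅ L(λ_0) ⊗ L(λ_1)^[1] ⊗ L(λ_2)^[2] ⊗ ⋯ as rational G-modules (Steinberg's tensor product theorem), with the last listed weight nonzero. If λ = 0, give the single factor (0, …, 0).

((5, 5, 1), (5, 0, 0), (0, 5, 5))

Compute c_i = Σ_j M_{ij} v_j with v = (4, -310, 48):
  c_1 = (-2)·(4) + (0)·(-310) + (1)·(48) = 40
  c_2 = (9)·(4) + (-1)·(-310) + (-2)·(48) = 250
  c_3 = (8)·(4) + (-1)·(-310) + (-2)·(48) = 246
Base-7 expansion of each c_i:
  c_1 = 40 = 5·7^0 + 5·7^1
  c_2 = 250 = 5·7^0 + 0·7^1 + 5·7^2
  c_3 = 246 = 1·7^0 + 0·7^1 + 5·7^2
λ_0 = (5, 5, 1)
λ_1 = (5, 0, 0)
λ_2 = (0, 5, 5)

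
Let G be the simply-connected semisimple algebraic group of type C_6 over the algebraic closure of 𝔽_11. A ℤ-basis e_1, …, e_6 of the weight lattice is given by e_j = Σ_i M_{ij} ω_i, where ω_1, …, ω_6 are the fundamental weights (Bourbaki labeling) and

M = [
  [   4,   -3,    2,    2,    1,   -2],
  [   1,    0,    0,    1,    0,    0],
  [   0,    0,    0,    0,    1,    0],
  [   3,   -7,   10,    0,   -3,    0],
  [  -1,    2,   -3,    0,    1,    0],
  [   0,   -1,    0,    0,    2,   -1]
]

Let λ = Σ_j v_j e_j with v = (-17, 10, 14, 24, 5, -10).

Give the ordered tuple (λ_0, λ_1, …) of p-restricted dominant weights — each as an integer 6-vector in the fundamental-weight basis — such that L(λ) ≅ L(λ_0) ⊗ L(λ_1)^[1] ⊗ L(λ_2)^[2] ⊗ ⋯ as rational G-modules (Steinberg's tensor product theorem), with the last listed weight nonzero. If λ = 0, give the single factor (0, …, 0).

((3, 7, 5, 4, 0, 10),)

Compute c_i = Σ_j M_{ij} v_j with v = (-17, 10, 14, 24, 5, -10):
  c_1 = (4)·(-17) + (-3)·(10) + (2)·(14) + (2)·(24) + (1)·(5) + (-2)·(-10) = 3
  c_2 = (1)·(-17) + (0)·(10) + (0)·(14) + (1)·(24) + (0)·(5) + (0)·(-10) = 7
  c_3 = (0)·(-17) + (0)·(10) + (0)·(14) + (0)·(24) + (1)·(5) + (0)·(-10) = 5
  c_4 = (3)·(-17) + (-7)·(10) + (10)·(14) + (0)·(24) + (-3)·(5) + (0)·(-10) = 4
  c_5 = (-1)·(-17) + (2)·(10) + (-3)·(14) + (0)·(24) + (1)·(5) + (0)·(-10) = 0
  c_6 = (0)·(-17) + (-1)·(10) + (0)·(14) + (0)·(24) + (2)·(5) + (-1)·(-10) = 10
Expand coordinatewise in base 11:
  c_1 = 3 = 3·11^0
  c_2 = 7 = 7·11^0
  c_3 = 5 = 5·11^0
  c_4 = 4 = 4·11^0
  c_5 = 0
  c_6 = 10 = 10·11^0
λ_0 = (3, 7, 5, 4, 0, 10)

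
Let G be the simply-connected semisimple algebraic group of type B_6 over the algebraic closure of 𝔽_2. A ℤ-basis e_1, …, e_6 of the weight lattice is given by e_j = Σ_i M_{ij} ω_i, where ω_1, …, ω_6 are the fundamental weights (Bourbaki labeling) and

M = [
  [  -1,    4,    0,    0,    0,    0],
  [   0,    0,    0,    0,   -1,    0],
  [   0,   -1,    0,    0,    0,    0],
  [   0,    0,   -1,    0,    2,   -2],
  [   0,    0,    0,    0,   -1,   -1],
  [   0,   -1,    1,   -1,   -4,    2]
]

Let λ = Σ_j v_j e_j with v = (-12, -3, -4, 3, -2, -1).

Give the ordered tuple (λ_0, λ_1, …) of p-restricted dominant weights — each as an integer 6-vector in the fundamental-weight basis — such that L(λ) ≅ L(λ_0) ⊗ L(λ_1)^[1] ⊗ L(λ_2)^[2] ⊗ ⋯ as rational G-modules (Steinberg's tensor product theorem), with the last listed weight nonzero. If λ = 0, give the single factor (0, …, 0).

In the fundamental-weight basis, λ has coordinates c = M·v (v = (-12, -3, -4, 3, -2, -1)):
  c_1 = (-1)·(-12) + (4)·(-3) + (0)·(-4) + (0)·(3) + (0)·(-2) + (0)·(-1) = 0
  c_2 = (0)·(-12) + (0)·(-3) + (0)·(-4) + (0)·(3) + (-1)·(-2) + (0)·(-1) = 2
  c_3 = (0)·(-12) + (-1)·(-3) + (0)·(-4) + (0)·(3) + (0)·(-2) + (0)·(-1) = 3
  c_4 = (0)·(-12) + (0)·(-3) + (-1)·(-4) + (0)·(3) + (2)·(-2) + (-2)·(-1) = 2
  c_5 = (0)·(-12) + (0)·(-3) + (0)·(-4) + (0)·(3) + (-1)·(-2) + (-1)·(-1) = 3
  c_6 = (0)·(-12) + (-1)·(-3) + (1)·(-4) + (-1)·(3) + (-4)·(-2) + (2)·(-1) = 2
p = 2; digits c_i = Σ_j d_{ij}·2^j, 0 ≤ d_{ij} < 2:
  c_1 = 0
  c_2 = 2 = 0·2^0 + 1·2^1
  c_3 = 3 = 1·2^0 + 1·2^1
  c_4 = 2 = 0·2^0 + 1·2^1
  c_5 = 3 = 1·2^0 + 1·2^1
  c_6 = 2 = 0·2^0 + 1·2^1
p-restricted factor λ_0 = (0, 0, 1, 0, 1, 0)
p-restricted factor λ_1 = (0, 1, 1, 1, 1, 1)

((0, 0, 1, 0, 1, 0), (0, 1, 1, 1, 1, 1))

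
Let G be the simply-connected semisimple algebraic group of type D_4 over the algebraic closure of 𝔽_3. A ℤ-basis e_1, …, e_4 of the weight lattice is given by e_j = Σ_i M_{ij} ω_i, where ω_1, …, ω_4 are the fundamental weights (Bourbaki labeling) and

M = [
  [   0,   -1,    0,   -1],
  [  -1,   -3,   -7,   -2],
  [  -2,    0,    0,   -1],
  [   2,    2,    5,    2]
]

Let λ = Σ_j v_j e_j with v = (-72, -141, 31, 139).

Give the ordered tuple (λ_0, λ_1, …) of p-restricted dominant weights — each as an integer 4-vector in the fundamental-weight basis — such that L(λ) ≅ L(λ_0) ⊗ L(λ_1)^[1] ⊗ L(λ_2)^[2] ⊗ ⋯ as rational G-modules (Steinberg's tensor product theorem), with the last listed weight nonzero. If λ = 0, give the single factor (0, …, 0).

Change of basis e → ω: c = M·v where v = (-72, -141, 31, 139):
  c_1 = 0*-72 + -1*-141 + 0*31 + -1*139 = 2
  c_2 = -1*-72 + -3*-141 + -7*31 + -2*139 = 0
  c_3 = -2*-72 + 0*-141 + 0*31 + -1*139 = 5
  c_4 = 2*-72 + 2*-141 + 5*31 + 2*139 = 7
Writing each c_i in base p = 3:
  c_1 = 2 = 2·3^0
  c_2 = 0
  c_3 = 5 = 2·3^0 + 1·3^1
  c_4 = 7 = 1·3^0 + 2·3^1
Factor λ_0 = (2, 0, 2, 1)
Factor λ_1 = (0, 0, 1, 2)

((2, 0, 2, 1), (0, 0, 1, 2))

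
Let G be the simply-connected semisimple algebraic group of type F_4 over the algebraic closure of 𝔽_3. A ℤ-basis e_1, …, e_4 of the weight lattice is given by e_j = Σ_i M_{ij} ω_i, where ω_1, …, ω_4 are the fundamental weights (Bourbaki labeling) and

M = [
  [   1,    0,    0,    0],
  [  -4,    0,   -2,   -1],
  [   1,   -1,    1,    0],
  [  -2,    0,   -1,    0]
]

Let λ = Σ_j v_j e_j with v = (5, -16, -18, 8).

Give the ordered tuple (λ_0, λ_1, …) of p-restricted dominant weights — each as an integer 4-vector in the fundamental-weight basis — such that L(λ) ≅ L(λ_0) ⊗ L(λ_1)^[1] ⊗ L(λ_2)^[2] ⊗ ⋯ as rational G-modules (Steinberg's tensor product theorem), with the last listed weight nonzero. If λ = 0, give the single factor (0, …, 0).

ω-coordinates c = M·v, v = (5, -16, -18, 8):
  c_1 = 1*5 + 0*-16 + 0*-18 + 0*8 = 5
  c_2 = -4*5 + 0*-16 + -2*-18 + -1*8 = 8
  c_3 = 1*5 + -1*-16 + 1*-18 + 0*8 = 3
  c_4 = -2*5 + 0*-16 + -1*-18 + 0*8 = 8
p = 3; digits c_i = Σ_j d_{ij}·3^j, 0 ≤ d_{ij} < 3:
  c_1 = 5 = 2·3^0 + 1·3^1
  c_2 = 8 = 2·3^0 + 2·3^1
  c_3 = 3 = 0·3^0 + 1·3^1
  c_4 = 8 = 2·3^0 + 2·3^1
p-restricted factor λ_0 = (2, 2, 0, 2)
p-restricted factor λ_1 = (1, 2, 1, 2)

((2, 2, 0, 2), (1, 2, 1, 2))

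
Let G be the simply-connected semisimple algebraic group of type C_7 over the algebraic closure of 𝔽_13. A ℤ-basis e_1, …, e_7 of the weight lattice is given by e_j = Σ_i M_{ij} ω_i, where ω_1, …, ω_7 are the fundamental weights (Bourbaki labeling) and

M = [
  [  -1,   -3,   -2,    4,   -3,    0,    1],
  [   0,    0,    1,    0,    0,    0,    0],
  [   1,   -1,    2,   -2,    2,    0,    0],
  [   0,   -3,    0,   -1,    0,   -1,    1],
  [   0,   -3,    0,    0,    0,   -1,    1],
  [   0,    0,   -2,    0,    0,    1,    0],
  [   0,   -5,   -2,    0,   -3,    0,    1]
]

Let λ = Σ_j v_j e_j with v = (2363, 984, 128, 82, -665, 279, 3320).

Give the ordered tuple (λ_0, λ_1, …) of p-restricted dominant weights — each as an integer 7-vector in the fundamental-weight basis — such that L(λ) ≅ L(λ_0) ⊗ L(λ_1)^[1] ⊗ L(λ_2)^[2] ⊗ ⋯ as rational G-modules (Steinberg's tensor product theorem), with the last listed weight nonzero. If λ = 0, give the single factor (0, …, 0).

((7, 11, 11, 7, 11, 10, 9), (5, 9, 10, 0, 6, 1, 10))

Change of basis e → ω: c = M·v where v = (2363, 984, 128, 82, -665, 279, 3320):
  c_1 = (-1)·(2363) + (-3)·(984) + (-2)·(128) + (4)·(82) + (-3)·(-665) + (0)·(279) + (1)·(3320) = 72
  c_2 = (0)·(2363) + (0)·(984) + (1)·(128) + (0)·(82) + (0)·(-665) + (0)·(279) + (0)·(3320) = 128
  c_3 = (1)·(2363) + (-1)·(984) + (2)·(128) + (-2)·(82) + (2)·(-665) + (0)·(279) + (0)·(3320) = 141
  c_4 = (0)·(2363) + (-3)·(984) + (0)·(128) + (-1)·(82) + (0)·(-665) + (-1)·(279) + (1)·(3320) = 7
  c_5 = (0)·(2363) + (-3)·(984) + (0)·(128) + (0)·(82) + (0)·(-665) + (-1)·(279) + (1)·(3320) = 89
  c_6 = (0)·(2363) + (0)·(984) + (-2)·(128) + (0)·(82) + (0)·(-665) + (1)·(279) + (0)·(3320) = 23
  c_7 = (0)·(2363) + (-5)·(984) + (-2)·(128) + (0)·(82) + (-3)·(-665) + (0)·(279) + (1)·(3320) = 139
p = 13; digits c_i = Σ_j d_{ij}·13^j, 0 ≤ d_{ij} < 13:
  c_1 = 72 = 7·13^0 + 5·13^1
  c_2 = 128 = 11·13^0 + 9·13^1
  c_3 = 141 = 11·13^0 + 10·13^1
  c_4 = 7 = 7·13^0
  c_5 = 89 = 11·13^0 + 6·13^1
  c_6 = 23 = 10·13^0 + 1·13^1
  c_7 = 139 = 9·13^0 + 10·13^1
Factor λ_0 = (7, 11, 11, 7, 11, 10, 9)
Factor λ_1 = (5, 9, 10, 0, 6, 1, 10)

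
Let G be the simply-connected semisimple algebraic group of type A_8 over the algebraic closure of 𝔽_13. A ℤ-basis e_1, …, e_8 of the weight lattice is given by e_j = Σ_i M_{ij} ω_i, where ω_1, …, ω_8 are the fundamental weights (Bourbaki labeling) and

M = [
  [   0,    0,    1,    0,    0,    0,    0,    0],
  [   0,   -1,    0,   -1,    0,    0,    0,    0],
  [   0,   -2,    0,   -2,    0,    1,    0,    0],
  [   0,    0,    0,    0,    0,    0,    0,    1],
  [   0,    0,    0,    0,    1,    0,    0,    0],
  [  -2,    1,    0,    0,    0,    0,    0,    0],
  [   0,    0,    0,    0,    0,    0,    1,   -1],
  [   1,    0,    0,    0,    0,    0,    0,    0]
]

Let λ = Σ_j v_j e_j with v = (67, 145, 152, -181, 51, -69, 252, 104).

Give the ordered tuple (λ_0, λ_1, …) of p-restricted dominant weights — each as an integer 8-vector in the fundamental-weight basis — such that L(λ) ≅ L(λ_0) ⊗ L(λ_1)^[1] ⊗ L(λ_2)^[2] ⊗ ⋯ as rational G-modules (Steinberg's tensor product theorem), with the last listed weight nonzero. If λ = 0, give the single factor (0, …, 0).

((9, 10, 3, 0, 12, 11, 5, 2), (11, 2, 0, 8, 3, 0, 11, 5))

Change of basis e → ω: c = M·v where v = (67, 145, 152, -181, 51, -69, 252, 104):
  c_1 = 0·67 + 0·145 + 1·152 + (0)·(-181) + 0·51 + (0)·(-69) + 0·252 + 0·104 = 152
  c_2 = 0·67 + (-1)·(145) + 0·152 + (-1)·(-181) + 0·51 + (0)·(-69) + 0·252 + 0·104 = 36
  c_3 = 0·67 + (-2)·(145) + 0·152 + (-2)·(-181) + 0·51 + (1)·(-69) + 0·252 + 0·104 = 3
  c_4 = 0·67 + 0·145 + 0·152 + (0)·(-181) + 0·51 + (0)·(-69) + 0·252 + 1·104 = 104
  c_5 = 0·67 + 0·145 + 0·152 + (0)·(-181) + 1·51 + (0)·(-69) + 0·252 + 0·104 = 51
  c_6 = (-2)·(67) + 1·145 + 0·152 + (0)·(-181) + 0·51 + (0)·(-69) + 0·252 + 0·104 = 11
  c_7 = 0·67 + 0·145 + 0·152 + (0)·(-181) + 0·51 + (0)·(-69) + 1·252 + (-1)·(104) = 148
  c_8 = 1·67 + 0·145 + 0·152 + (0)·(-181) + 0·51 + (0)·(-69) + 0·252 + 0·104 = 67
p = 13; digits c_i = Σ_j d_{ij}·13^j, 0 ≤ d_{ij} < 13:
  c_1 = 152 = 9·13^0 + 11·13^1
  c_2 = 36 = 10·13^0 + 2·13^1
  c_3 = 3 = 3·13^0
  c_4 = 104 = 0·13^0 + 8·13^1
  c_5 = 51 = 12·13^0 + 3·13^1
  c_6 = 11 = 11·13^0
  c_7 = 148 = 5·13^0 + 11·13^1
  c_8 = 67 = 2·13^0 + 5·13^1
λ_0 = (9, 10, 3, 0, 12, 11, 5, 2)
λ_1 = (11, 2, 0, 8, 3, 0, 11, 5)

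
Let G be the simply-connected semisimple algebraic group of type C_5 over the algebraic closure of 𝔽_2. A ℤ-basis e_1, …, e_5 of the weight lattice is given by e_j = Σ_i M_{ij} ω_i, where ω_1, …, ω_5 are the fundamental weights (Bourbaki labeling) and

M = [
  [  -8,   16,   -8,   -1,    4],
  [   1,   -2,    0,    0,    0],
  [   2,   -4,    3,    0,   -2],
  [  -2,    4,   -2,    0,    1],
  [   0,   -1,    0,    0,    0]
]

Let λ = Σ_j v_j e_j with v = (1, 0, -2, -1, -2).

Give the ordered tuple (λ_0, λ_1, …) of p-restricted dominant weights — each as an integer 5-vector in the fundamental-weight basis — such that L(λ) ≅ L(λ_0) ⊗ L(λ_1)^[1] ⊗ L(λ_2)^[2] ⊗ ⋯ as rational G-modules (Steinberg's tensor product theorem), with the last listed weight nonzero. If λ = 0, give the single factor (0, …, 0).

In the fundamental-weight basis, λ has coordinates c = M·v (v = (1, 0, -2, -1, -2)):
  c_1 = (-8)·(1) + (16)·(0) + (-8)·(-2) + (-1)·(-1) + (4)·(-2) = 1
  c_2 = (1)·(1) + (-2)·(0) + (0)·(-2) + (0)·(-1) + (0)·(-2) = 1
  c_3 = (2)·(1) + (-4)·(0) + (3)·(-2) + (0)·(-1) + (-2)·(-2) = 0
  c_4 = (-2)·(1) + (4)·(0) + (-2)·(-2) + (0)·(-1) + (1)·(-2) = 0
  c_5 = (0)·(1) + (-1)·(0) + (0)·(-2) + (0)·(-1) + (0)·(-2) = 0
Writing each c_i in base p = 2:
  c_1 = 1 = 1·2^0
  c_2 = 1 = 1·2^0
  c_3 = 0
  c_4 = 0
  c_5 = 0
p-restricted factor λ_0 = (1, 1, 0, 0, 0)

((1, 1, 0, 0, 0),)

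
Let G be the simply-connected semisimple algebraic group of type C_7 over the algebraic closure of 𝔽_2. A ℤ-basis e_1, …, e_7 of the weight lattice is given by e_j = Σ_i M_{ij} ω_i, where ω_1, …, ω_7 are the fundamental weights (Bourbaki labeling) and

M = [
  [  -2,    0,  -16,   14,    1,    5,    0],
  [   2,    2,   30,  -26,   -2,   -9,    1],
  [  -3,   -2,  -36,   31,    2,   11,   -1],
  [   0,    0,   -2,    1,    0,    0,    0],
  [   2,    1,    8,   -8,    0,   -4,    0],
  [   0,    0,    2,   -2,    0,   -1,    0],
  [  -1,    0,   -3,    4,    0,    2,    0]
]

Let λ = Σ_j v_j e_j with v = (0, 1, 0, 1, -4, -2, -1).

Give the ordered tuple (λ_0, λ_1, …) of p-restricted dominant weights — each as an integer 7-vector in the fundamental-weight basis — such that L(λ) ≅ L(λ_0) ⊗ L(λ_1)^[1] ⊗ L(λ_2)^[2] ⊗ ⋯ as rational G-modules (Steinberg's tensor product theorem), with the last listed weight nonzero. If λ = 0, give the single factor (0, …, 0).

((0, 1, 0, 1, 1, 0, 0),)

Compute c_i = Σ_j M_{ij} v_j with v = (0, 1, 0, 1, -4, -2, -1):
  c_1 = -2*0 + 0*1 + -16*0 + 14*1 + 1*-4 + 5*-2 + 0*-1 = 0
  c_2 = 2*0 + 2*1 + 30*0 + -26*1 + -2*-4 + -9*-2 + 1*-1 = 1
  c_3 = -3*0 + -2*1 + -36*0 + 31*1 + 2*-4 + 11*-2 + -1*-1 = 0
  c_4 = 0*0 + 0*1 + -2*0 + 1*1 + 0*-4 + 0*-2 + 0*-1 = 1
  c_5 = 2*0 + 1*1 + 8*0 + -8*1 + 0*-4 + -4*-2 + 0*-1 = 1
  c_6 = 0*0 + 0*1 + 2*0 + -2*1 + 0*-4 + -1*-2 + 0*-1 = 0
  c_7 = -1*0 + 0*1 + -3*0 + 4*1 + 0*-4 + 2*-2 + 0*-1 = 0
Writing each c_i in base p = 2:
  c_1 = 0
  c_2 = 1 = 1·2^0
  c_3 = 0
  c_4 = 1 = 1·2^0
  c_5 = 1 = 1·2^0
  c_6 = 0
  c_7 = 0
Factor λ_0 = (0, 1, 0, 1, 1, 0, 0)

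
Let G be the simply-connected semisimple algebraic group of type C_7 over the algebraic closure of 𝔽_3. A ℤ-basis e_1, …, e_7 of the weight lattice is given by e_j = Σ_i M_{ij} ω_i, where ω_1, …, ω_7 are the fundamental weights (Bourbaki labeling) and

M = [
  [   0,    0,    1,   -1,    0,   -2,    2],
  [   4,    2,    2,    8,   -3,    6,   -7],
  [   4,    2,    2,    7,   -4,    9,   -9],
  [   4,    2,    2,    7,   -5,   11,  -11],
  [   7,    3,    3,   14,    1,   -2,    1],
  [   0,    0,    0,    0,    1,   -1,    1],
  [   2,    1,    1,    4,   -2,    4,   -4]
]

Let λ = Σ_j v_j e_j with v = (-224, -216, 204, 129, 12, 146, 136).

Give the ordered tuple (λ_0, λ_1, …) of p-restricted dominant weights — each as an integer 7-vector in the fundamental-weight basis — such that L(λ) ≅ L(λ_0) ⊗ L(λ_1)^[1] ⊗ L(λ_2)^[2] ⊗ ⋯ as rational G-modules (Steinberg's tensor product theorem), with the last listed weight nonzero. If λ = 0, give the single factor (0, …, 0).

Converting to the ω-basis (c_i = row i of M dotted with v = (-224, -216, 204, 129, 12, 146, 136)):
  c_1 = (0)·(-224) + (0)·(-216) + 1·204 + (-1)·(129) + 0·12 + (-2)·(146) + 2·136 = 55
  c_2 = (4)·(-224) + (2)·(-216) + 2·204 + 8·129 + (-3)·(12) + 6·146 + (-7)·(136) = 0
  c_3 = (4)·(-224) + (2)·(-216) + 2·204 + 7·129 + (-4)·(12) + 9·146 + (-9)·(136) = 25
  c_4 = (4)·(-224) + (2)·(-216) + 2·204 + 7·129 + (-5)·(12) + 11·146 + (-11)·(136) = 33
  c_5 = (7)·(-224) + (3)·(-216) + 3·204 + 14·129 + 1·12 + (-2)·(146) + 1·136 = 58
  c_6 = (0)·(-224) + (0)·(-216) + 0·204 + 0·129 + 1·12 + (-1)·(146) + 1·136 = 2
  c_7 = (2)·(-224) + (1)·(-216) + 1·204 + 4·129 + (-2)·(12) + 4·146 + (-4)·(136) = 72
Writing each c_i in base p = 3:
  c_1 = 55 = 1·3^0 + 0·3^1 + 0·3^2 + 2·3^3
  c_2 = 0
  c_3 = 25 = 1·3^0 + 2·3^1 + 2·3^2
  c_4 = 33 = 0·3^0 + 2·3^1 + 0·3^2 + 1·3^3
  c_5 = 58 = 1·3^0 + 1·3^1 + 0·3^2 + 2·3^3
  c_6 = 2 = 2·3^0
  c_7 = 72 = 0·3^0 + 0·3^1 + 2·3^2 + 2·3^3
λ_0 = (1, 0, 1, 0, 1, 2, 0)
λ_1 = (0, 0, 2, 2, 1, 0, 0)
λ_2 = (0, 0, 2, 0, 0, 0, 2)
λ_3 = (2, 0, 0, 1, 2, 0, 2)

((1, 0, 1, 0, 1, 2, 0), (0, 0, 2, 2, 1, 0, 0), (0, 0, 2, 0, 0, 0, 2), (2, 0, 0, 1, 2, 0, 2))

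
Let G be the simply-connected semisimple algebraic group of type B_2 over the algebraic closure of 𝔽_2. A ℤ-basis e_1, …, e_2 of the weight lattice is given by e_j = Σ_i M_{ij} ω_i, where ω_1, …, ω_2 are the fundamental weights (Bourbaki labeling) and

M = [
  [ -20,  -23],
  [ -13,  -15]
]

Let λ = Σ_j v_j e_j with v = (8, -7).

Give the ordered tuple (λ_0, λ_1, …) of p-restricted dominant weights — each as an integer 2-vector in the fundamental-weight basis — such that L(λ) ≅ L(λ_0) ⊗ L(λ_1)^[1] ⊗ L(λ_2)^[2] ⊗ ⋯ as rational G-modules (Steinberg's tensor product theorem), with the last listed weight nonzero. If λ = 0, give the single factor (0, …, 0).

Compute c_i = Σ_j M_{ij} v_j with v = (8, -7):
  c_1 = -20*8 + -23*-7 = 1
  c_2 = -13*8 + -15*-7 = 1
p = 2; digits c_i = Σ_j d_{ij}·2^j, 0 ≤ d_{ij} < 2:
  c_1 = 1 = 1·2^0
  c_2 = 1 = 1·2^0
λ_0 = (1, 1)

((1, 1),)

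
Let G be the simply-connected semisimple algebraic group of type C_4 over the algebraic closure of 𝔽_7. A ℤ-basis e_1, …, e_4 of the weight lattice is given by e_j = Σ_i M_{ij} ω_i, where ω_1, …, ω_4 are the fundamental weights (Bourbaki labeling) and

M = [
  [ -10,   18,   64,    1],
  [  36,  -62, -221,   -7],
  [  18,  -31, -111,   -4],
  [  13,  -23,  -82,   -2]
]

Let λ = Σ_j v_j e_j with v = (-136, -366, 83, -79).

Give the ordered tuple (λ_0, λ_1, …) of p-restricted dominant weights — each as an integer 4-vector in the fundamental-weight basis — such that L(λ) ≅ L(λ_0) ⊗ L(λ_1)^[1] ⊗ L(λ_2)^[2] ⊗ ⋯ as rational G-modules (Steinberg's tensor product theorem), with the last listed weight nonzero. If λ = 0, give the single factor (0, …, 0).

ω-coordinates c = M·v, v = (-136, -366, 83, -79):
  c_1 = (-10)·(-136) + (18)·(-366) + 64·83 + (1)·(-79) = 5
  c_2 = (36)·(-136) + (-62)·(-366) + (-221)·(83) + (-7)·(-79) = 6
  c_3 = (18)·(-136) + (-31)·(-366) + (-111)·(83) + (-4)·(-79) = 1
  c_4 = (13)·(-136) + (-23)·(-366) + (-82)·(83) + (-2)·(-79) = 2
Base-7 expansion of each c_i:
  c_1 = 5 = 5·7^0
  c_2 = 6 = 6·7^0
  c_3 = 1 = 1·7^0
  c_4 = 2 = 2·7^0
λ_0 = (5, 6, 1, 2)

((5, 6, 1, 2),)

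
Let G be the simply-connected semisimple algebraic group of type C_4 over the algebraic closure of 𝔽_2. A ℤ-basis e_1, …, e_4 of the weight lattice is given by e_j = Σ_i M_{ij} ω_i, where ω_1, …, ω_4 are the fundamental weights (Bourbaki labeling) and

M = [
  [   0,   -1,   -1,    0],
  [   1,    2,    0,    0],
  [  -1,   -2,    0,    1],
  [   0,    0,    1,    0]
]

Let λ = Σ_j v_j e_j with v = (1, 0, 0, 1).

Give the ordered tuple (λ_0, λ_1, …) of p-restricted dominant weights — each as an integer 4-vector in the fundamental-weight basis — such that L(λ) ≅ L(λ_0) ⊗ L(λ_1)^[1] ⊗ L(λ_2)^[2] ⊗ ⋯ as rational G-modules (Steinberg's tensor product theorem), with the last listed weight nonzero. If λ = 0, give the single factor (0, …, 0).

Converting to the ω-basis (c_i = row i of M dotted with v = (1, 0, 0, 1)):
  c_1 = 0·1 + (-1)·(0) + (-1)·(0) + 0·1 = 0
  c_2 = 1·1 + 2·0 + 0·0 + 0·1 = 1
  c_3 = (-1)·(1) + (-2)·(0) + 0·0 + 1·1 = 0
  c_4 = 0·1 + 0·0 + 1·0 + 0·1 = 0
Base-2 expansion of each c_i:
  c_1 = 0
  c_2 = 1 = 1·2^0
  c_3 = 0
  c_4 = 0
λ_0 = (0, 1, 0, 0)

((0, 1, 0, 0),)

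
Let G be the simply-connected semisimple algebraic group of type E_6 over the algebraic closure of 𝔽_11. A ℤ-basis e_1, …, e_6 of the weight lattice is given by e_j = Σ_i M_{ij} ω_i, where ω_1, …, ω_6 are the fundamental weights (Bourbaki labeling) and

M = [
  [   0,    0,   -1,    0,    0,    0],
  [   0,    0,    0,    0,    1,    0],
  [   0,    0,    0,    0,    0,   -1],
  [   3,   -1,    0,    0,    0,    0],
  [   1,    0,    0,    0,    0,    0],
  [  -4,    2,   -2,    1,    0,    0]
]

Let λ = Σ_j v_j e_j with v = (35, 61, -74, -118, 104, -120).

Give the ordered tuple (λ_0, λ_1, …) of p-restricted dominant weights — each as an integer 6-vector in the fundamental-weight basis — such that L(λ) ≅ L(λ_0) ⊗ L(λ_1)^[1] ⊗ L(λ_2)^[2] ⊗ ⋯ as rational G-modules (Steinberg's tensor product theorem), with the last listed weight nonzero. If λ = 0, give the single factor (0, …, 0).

((8, 5, 10, 0, 2, 1), (6, 9, 10, 4, 3, 1))

ω-coordinates c = M·v, v = (35, 61, -74, -118, 104, -120):
  c_1 = 0*35 + 0*61 + -1*-74 + 0*-118 + 0*104 + 0*-120 = 74
  c_2 = 0*35 + 0*61 + 0*-74 + 0*-118 + 1*104 + 0*-120 = 104
  c_3 = 0*35 + 0*61 + 0*-74 + 0*-118 + 0*104 + -1*-120 = 120
  c_4 = 3*35 + -1*61 + 0*-74 + 0*-118 + 0*104 + 0*-120 = 44
  c_5 = 1*35 + 0*61 + 0*-74 + 0*-118 + 0*104 + 0*-120 = 35
  c_6 = -4*35 + 2*61 + -2*-74 + 1*-118 + 0*104 + 0*-120 = 12
p = 11; digits c_i = Σ_j d_{ij}·11^j, 0 ≤ d_{ij} < 11:
  c_1 = 74 = 8·11^0 + 6·11^1
  c_2 = 104 = 5·11^0 + 9·11^1
  c_3 = 120 = 10·11^0 + 10·11^1
  c_4 = 44 = 0·11^0 + 4·11^1
  c_5 = 35 = 2·11^0 + 3·11^1
  c_6 = 12 = 1·11^0 + 1·11^1
Factor λ_0 = (8, 5, 10, 0, 2, 1)
Factor λ_1 = (6, 9, 10, 4, 3, 1)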